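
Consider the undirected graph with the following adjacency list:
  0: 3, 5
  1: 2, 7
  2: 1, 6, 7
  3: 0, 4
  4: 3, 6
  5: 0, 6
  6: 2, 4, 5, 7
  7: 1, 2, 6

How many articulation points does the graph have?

1

Removing 6 increases the component count from 1 to 2, so 6 is a cut vertex.
By contrast removing 5 leaves 1 component; it is not a cut vertex. No other vertex is a cut vertex either.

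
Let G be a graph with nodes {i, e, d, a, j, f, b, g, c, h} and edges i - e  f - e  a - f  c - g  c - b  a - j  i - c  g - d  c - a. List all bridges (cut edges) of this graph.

a-j, b-c, c-g, d-g

The edges on the cycle i-c-a-f-e-i are not bridges since each lies on that cycle.
But removing b - c disconnects b from c; removing c - g disconnects c from g; removing g - d disconnects g from d; removing a - j disconnects a from j — these are bridges.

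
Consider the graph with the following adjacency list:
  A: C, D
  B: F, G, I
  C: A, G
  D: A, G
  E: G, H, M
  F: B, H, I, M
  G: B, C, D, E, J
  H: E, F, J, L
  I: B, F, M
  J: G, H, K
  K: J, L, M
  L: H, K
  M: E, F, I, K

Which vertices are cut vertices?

G

Removing G increases the component count from 1 to 2, so G is a cut vertex.
By contrast removing E leaves 1 component; it is not a cut vertex. No other vertex is a cut vertex either.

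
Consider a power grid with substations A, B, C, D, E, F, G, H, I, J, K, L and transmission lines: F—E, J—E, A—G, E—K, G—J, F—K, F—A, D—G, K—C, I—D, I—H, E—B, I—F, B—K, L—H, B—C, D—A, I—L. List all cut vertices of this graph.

Removing I increases the component count from 1 to 2, so I is a cut vertex.
By contrast removing L leaves 1 component; it is not a cut vertex. No other vertex is a cut vertex either.

I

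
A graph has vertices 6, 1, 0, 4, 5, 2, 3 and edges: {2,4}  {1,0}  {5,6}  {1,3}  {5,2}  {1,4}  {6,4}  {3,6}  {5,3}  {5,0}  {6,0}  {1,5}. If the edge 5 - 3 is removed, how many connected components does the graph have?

1

5 and 3 are still connected via 5-1-3, so the component count stays at 1.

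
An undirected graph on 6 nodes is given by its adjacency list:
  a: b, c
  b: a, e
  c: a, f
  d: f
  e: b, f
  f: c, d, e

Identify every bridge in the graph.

The edges on the cycle e-b-a-c-f-e are not bridges since each lies on that cycle.
But removing f-d disconnects f from d — this is a bridge.

d-f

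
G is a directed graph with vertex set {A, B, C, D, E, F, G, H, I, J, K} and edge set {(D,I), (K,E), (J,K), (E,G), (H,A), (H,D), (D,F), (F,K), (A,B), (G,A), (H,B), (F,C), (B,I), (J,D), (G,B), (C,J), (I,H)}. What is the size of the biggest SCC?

11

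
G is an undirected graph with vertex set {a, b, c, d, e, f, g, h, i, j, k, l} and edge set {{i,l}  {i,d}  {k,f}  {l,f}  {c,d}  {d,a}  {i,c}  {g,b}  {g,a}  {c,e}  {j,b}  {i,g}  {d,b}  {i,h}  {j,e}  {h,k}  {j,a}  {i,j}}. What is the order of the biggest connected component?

12

Starting from a we can reach a, b, c, d, e, f, g, h, i, j, k, l. That is one component of size 12.
The largest has 12 vertices.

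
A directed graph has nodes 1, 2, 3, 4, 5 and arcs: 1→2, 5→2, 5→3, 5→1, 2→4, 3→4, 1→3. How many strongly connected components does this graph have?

5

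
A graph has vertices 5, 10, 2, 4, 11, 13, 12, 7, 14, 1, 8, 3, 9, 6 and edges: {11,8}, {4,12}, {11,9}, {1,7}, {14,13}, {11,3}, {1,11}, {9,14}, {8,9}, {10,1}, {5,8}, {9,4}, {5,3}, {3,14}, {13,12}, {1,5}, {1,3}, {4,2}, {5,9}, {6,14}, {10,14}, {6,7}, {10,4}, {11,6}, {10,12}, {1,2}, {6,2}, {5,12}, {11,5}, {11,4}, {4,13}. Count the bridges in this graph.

0

The edges on the cycle 1-11-6-7-1 are not bridges since each lies on that cycle.
Every edge lies on some cycle, so there are no bridges.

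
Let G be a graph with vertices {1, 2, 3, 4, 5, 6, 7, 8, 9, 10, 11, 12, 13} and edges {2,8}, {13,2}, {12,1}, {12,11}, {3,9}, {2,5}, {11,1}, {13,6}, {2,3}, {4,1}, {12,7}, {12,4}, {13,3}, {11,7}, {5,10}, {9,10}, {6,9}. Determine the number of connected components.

2

Starting from 1 we can reach 1, 4, 7, 11, 12. That is one component of size 5.
Starting from 2 we can reach 2, 3, 5, 6, 8, 9, 10, 13. That is one component of size 8.
Total: 2 components.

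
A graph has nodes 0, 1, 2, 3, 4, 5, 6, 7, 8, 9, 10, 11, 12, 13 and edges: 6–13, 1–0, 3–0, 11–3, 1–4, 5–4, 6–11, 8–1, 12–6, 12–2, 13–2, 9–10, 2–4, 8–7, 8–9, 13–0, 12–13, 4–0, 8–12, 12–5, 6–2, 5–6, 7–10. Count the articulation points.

Removing 8 increases the component count from 1 to 2, so 8 is a cut vertex.
By contrast removing 10 leaves 1 component; it is not a cut vertex. No other vertex is a cut vertex either.

1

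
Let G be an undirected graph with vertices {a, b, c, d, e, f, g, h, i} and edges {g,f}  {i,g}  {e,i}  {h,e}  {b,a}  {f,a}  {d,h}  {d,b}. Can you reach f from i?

From i we can reach a, b, d, e, f, g, h, i, which includes f.

Yes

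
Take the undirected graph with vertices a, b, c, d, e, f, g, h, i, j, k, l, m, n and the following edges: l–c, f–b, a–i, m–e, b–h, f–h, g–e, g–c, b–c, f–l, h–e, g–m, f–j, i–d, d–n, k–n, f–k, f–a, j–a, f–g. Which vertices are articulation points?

Removing f increases the component count from 1 to 2, so f is a cut vertex.
By contrast removing l leaves 1 component; it is not a cut vertex. No other vertex is a cut vertex either.

f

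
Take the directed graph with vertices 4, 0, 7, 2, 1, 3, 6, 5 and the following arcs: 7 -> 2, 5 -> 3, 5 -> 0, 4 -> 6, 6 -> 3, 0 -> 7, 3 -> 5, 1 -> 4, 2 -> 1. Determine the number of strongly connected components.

1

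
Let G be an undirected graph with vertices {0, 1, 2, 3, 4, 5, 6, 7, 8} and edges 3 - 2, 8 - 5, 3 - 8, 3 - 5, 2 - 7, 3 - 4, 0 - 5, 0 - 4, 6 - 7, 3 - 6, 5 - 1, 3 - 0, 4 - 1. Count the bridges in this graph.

0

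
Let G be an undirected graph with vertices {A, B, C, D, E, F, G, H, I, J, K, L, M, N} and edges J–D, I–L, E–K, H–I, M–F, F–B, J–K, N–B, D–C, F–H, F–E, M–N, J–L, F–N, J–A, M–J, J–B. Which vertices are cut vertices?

Removing D increases the component count from 2 to 3, so D is a cut vertex.
Removing J increases the component count from 2 to 4, so J is a cut vertex.
By contrast removing F leaves 2 components; it is not a cut vertex. No other vertex is a cut vertex either.

D, J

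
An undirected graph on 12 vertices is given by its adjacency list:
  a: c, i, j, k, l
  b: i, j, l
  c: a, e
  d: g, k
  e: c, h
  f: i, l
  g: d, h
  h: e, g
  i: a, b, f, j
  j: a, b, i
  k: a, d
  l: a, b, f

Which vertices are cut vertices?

a

Removing a increases the component count from 1 to 2, so a is a cut vertex.
By contrast removing l leaves 1 component; it is not a cut vertex. No other vertex is a cut vertex either.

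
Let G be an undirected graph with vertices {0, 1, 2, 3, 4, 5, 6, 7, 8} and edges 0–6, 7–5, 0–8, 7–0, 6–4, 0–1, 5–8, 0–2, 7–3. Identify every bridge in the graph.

0-1, 0-2, 0-6, 3-7, 4-6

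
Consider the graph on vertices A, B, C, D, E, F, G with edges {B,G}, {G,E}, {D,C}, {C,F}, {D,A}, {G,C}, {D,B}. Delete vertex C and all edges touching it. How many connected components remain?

With C gone, the remaining components are: {F}; {A, B, D, E, G}.
That is 2 components.

2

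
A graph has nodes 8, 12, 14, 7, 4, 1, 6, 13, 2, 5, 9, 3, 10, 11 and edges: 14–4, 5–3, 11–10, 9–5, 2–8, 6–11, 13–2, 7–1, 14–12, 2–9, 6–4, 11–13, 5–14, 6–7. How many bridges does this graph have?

6

The edges on the cycle 6-11-13-2-9-5-14-4-6 are not bridges since each lies on that cycle.
But removing 3–5 disconnects 3 from 5; removing 7–1 disconnects 7 from 1; removing 8–2 disconnects 8 from 2; removing 12–14 disconnects 12 from 14 — these are bridges.
In total 6 edges are bridges.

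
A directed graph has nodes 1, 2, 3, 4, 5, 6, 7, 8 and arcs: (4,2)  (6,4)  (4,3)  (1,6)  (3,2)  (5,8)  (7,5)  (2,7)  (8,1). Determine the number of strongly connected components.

1

{1, 2, 3, 4, 5, 6, 7, 8} are all mutually reachable — one SCC of size 8.
That gives 1 strongly connected component.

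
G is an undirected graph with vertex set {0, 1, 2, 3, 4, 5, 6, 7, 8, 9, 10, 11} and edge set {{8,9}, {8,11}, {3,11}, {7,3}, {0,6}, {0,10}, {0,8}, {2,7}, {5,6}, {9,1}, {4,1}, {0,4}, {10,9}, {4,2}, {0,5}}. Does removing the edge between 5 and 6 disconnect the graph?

No

After removing 5–6, the path 5-0-6 still connects them, so the edge is not a bridge.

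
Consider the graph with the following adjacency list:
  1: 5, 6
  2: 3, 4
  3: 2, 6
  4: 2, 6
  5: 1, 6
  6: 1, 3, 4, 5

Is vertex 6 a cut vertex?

Yes

Deleting 6 raises the number of components from 1 to 2, so 6 is a cut vertex.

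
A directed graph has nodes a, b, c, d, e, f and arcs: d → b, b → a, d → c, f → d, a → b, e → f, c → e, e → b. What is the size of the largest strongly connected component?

4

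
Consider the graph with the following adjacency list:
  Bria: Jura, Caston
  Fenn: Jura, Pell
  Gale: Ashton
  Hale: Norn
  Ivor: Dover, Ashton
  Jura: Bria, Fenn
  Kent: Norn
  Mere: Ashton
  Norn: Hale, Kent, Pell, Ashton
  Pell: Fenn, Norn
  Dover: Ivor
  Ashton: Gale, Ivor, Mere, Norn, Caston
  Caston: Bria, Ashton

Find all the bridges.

Ashton-Gale, Ashton-Ivor, Ashton-Mere, Dover-Ivor, Hale-Norn, Kent-Norn

The edges on the cycle Jura-Fenn-Pell-Norn-Ashton-Caston-Bria-Jura are not bridges since each lies on that cycle.
But removing Ivor-Dover disconnects Ivor from Dover; removing Norn-Kent disconnects Norn from Kent; removing Norn-Hale disconnects Norn from Hale; removing Gale-Ashton disconnects Gale from Ashton — these are bridges.
In total 6 edges are bridges.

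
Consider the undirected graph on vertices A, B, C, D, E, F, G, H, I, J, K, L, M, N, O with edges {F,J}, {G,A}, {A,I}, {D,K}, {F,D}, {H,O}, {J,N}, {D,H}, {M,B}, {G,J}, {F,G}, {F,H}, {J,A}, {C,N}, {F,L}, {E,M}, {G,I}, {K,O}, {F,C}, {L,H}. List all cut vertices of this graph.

Removing F increases the component count from 2 to 3, so F is a cut vertex.
Removing M increases the component count from 2 to 3, so M is a cut vertex.
By contrast removing N leaves 2 components; it is not a cut vertex. No other vertex is a cut vertex either.

F, M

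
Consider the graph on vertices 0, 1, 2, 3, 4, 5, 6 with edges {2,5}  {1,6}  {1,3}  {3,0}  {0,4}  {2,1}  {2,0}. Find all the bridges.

The edges on the cycle 2-1-3-0-2 are not bridges since each lies on that cycle.
But removing 1 - 6 disconnects 1 from 6; removing 0 - 4 disconnects 0 from 4; removing 2 - 5 disconnects 2 from 5 — these are bridges.

0-4, 1-6, 2-5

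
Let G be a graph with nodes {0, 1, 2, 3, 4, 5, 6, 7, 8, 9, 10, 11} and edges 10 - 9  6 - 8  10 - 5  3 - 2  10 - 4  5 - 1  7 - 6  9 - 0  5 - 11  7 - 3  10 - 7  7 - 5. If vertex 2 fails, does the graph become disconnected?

No

Deleting 2 leaves 1 component (was 1), so 2 is not a cut vertex.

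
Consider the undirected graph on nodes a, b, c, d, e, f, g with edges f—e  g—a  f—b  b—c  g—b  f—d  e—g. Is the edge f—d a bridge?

Yes

Removing f—d leaves no path between f and d: the component count goes from 1 to 2. So it is a bridge.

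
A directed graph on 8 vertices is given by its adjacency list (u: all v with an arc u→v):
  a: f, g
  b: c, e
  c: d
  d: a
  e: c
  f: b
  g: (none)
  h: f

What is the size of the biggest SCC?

{a, b, c, d, e, f} are all mutually reachable — one SCC of size 6.
{h} is an SCC by itself.
{g} is an SCC by itself.
The largest has 6 vertices.

6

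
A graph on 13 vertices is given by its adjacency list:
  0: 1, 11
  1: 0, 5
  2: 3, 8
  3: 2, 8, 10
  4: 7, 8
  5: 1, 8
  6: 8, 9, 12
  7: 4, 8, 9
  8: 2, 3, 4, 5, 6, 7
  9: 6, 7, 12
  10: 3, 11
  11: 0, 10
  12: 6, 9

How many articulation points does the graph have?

1

Removing 8 increases the component count from 1 to 2, so 8 is a cut vertex.
By contrast removing 0 leaves 1 component; it is not a cut vertex. No other vertex is a cut vertex either.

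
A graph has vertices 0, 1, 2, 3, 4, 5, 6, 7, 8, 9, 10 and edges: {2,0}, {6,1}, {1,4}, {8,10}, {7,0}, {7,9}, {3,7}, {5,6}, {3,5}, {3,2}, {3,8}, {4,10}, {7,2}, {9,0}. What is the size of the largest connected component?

Starting from 0 we can reach 0, 1, 2, 3, 4, 5, 6, 7, 8, 9, 10. That is one component of size 11.
The largest has 11 vertices.

11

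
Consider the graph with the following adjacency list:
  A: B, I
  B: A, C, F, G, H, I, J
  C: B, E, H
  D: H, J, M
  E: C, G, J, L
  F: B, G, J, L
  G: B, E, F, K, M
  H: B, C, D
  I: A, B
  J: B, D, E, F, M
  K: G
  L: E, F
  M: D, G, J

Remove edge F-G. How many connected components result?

1

F and G are still connected via F-B-G, so the component count stays at 1.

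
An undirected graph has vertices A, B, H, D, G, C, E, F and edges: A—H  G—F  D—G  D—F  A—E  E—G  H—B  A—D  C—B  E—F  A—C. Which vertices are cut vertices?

A

Removing A increases the component count from 1 to 2, so A is a cut vertex.
By contrast removing E leaves 1 component; it is not a cut vertex. No other vertex is a cut vertex either.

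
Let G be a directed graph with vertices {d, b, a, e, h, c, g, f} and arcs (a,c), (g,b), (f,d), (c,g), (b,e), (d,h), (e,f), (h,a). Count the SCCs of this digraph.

{a, b, c, d, e, f, g, h} are all mutually reachable — one SCC of size 8.
That gives 1 strongly connected component.

1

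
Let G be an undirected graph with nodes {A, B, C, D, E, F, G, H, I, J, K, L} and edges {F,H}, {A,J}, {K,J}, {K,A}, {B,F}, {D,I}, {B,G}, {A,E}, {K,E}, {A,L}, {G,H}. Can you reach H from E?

No

The component containing E is {A, E, J, K, L}, and H is not in it.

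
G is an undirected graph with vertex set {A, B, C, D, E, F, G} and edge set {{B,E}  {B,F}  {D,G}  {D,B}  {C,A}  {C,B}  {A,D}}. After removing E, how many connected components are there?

1

With E gone, the remaining components are: {A, B, C, D, F, G}.
That is 1 component.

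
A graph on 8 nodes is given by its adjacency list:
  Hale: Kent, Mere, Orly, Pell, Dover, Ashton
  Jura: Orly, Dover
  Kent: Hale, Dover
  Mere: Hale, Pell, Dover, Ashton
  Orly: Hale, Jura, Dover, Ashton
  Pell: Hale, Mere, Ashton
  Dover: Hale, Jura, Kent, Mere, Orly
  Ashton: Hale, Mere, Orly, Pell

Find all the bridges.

none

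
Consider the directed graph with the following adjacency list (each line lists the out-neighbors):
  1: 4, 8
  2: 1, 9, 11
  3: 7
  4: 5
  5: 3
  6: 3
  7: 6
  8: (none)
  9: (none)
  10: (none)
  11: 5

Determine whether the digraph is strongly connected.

No

There is no directed path from 1 to 10, so the graph is not strongly connected.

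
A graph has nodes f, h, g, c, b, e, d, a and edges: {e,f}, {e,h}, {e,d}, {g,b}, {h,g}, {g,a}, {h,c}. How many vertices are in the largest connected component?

Starting from a we can reach a, b, c, d, e, f, g, h. That is one component of size 8.
The largest has 8 vertices.

8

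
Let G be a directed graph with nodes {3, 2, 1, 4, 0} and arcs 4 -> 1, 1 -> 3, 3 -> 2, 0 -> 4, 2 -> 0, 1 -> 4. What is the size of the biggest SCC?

{0, 1, 2, 3, 4} are all mutually reachable — one SCC of size 5.
The largest has 5 vertices.

5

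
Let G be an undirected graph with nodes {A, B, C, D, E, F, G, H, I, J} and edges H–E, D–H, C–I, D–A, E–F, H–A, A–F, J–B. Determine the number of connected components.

G is isolated — a component by itself.
Starting from C we can reach C, I. That is one component of size 2.
Starting from B we can reach B, J. That is one component of size 2.
Starting from A we can reach A, D, E, F, H. That is one component of size 5.
Total: 4 components.

4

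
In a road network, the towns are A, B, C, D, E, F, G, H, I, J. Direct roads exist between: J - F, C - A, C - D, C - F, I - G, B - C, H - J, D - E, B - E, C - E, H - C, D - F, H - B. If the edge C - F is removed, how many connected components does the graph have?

C and F are still connected via C-D-F, so the component count stays at 2.

2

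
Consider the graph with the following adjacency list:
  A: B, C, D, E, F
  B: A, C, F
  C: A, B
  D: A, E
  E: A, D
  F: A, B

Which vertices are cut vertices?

Removing A increases the component count from 1 to 2, so A is a cut vertex.
By contrast removing D leaves 1 component; it is not a cut vertex. No other vertex is a cut vertex either.

A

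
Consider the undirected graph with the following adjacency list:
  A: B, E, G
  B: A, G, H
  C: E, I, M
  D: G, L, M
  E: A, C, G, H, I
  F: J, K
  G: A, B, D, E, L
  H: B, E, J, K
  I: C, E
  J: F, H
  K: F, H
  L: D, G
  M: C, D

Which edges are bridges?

The edges on the cycle E-I-C-E are not bridges since each lies on that cycle.
Every edge lies on some cycle, so there are no bridges.

none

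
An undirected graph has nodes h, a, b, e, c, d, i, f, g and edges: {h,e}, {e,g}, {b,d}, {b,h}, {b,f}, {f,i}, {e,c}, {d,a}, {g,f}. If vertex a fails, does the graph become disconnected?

Deleting a leaves 1 component (was 1), so a is not a cut vertex.

No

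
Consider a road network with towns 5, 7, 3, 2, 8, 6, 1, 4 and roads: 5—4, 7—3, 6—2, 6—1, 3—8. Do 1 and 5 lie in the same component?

No

The component containing 1 is {1, 2, 6}, and 5 is not in it.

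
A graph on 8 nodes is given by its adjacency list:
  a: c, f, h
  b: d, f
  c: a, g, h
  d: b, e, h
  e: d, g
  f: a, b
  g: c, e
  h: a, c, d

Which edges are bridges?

none

The edges on the cycle h-a-f-b-d-h are not bridges since each lies on that cycle.
Every edge lies on some cycle, so there are no bridges.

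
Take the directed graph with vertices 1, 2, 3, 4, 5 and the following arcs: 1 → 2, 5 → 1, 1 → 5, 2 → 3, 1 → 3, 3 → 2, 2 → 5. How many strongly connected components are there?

2

{1, 2, 3, 5} are all mutually reachable — one SCC of size 4.
{4} is an SCC by itself.
That gives 2 strongly connected components.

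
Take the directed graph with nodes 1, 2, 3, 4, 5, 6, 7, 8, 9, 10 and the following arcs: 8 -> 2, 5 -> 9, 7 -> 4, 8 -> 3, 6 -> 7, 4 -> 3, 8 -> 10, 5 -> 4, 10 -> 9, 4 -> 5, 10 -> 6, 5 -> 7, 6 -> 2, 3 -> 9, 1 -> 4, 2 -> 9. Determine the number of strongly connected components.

{4, 5, 7} are all mutually reachable — one SCC of size 3.
{8} is an SCC by itself.
{9} is an SCC by itself.
{2} is an SCC by itself.
{6} is an SCC by itself.
(and 3 more singleton SCCs)
That gives 8 strongly connected components.

8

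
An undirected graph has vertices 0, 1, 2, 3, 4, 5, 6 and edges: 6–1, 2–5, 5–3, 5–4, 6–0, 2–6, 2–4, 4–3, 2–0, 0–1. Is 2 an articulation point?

Yes

Deleting 2 raises the number of components from 1 to 2, so 2 is a cut vertex.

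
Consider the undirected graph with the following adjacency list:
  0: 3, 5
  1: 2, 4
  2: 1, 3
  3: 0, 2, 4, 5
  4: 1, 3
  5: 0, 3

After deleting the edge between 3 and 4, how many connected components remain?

1

3 and 4 are still connected via 3-2-1-4, so the component count stays at 1.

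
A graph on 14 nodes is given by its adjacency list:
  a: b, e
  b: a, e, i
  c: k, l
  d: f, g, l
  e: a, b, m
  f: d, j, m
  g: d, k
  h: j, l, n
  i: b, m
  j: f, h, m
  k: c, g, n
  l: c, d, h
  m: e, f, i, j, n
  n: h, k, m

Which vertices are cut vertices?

Removing m increases the component count from 1 to 2, so m is a cut vertex.
By contrast removing j leaves 1 component; it is not a cut vertex. No other vertex is a cut vertex either.

m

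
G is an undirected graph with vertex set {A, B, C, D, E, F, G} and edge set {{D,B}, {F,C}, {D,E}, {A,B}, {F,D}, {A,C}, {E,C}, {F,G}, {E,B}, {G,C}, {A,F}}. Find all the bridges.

none

The edges on the cycle A-F-D-E-B-A are not bridges since each lies on that cycle.
Every edge lies on some cycle, so there are no bridges.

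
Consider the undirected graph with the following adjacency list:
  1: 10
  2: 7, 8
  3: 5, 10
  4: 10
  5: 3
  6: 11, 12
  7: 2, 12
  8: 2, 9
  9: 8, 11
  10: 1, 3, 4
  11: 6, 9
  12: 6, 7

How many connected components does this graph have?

Starting from 1 we can reach 1, 3, 4, 5, 10. That is one component of size 5.
Starting from 2 we can reach 2, 6, 7, 8, 9, 11, 12. That is one component of size 7.
Total: 2 components.

2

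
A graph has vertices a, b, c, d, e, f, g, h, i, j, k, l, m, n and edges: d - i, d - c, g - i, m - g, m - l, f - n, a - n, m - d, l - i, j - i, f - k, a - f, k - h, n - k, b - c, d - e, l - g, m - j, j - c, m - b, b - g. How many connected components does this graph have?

2

Starting from a we can reach a, f, h, k, n. That is one component of size 5.
Starting from b we can reach b, c, d, e, g, i, j, l, m. That is one component of size 9.
Total: 2 components.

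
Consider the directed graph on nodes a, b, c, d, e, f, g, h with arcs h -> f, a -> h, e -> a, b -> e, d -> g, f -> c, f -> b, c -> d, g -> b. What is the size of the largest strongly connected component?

{a, b, c, d, e, f, g, h} are all mutually reachable — one SCC of size 8.
The largest has 8 vertices.

8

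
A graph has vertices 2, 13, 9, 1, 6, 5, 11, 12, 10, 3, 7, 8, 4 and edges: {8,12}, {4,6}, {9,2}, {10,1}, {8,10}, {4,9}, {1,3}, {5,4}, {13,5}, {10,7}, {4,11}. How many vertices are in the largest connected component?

Starting from 1 we can reach 1, 3, 7, 8, 10, 12. That is one component of size 6.
Starting from 2 we can reach 2, 4, 5, 6, 9, 11, 13. That is one component of size 7.
The largest has 7 vertices.

7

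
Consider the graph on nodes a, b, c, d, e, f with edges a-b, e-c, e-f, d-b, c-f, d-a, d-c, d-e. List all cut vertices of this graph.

d

Removing d increases the component count from 1 to 2, so d is a cut vertex.
By contrast removing a leaves 1 component; it is not a cut vertex. No other vertex is a cut vertex either.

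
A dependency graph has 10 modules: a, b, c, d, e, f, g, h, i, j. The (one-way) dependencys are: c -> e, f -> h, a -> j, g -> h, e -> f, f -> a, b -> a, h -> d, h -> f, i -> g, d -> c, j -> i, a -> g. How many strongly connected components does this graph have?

2

{a, c, d, e, f, g, h, i, j} are all mutually reachable — one SCC of size 9.
{b} is an SCC by itself.
That gives 2 strongly connected components.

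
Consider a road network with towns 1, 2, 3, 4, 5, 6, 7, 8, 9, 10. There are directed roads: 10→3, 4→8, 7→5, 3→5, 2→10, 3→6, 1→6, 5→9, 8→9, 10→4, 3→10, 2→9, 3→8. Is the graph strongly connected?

No

There is no directed path from 3 to 2, so the graph is not strongly connected.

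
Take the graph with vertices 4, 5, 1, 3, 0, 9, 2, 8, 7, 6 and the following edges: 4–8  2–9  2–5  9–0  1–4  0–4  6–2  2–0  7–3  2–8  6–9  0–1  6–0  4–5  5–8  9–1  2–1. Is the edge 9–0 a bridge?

No

After removing 9–0, the path 9-6-0 still connects them, so the edge is not a bridge.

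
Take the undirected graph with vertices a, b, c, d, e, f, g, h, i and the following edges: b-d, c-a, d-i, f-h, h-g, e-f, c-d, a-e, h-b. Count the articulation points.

Removing d increases the component count from 1 to 2, so d is a cut vertex.
Removing h increases the component count from 1 to 2, so h is a cut vertex.
By contrast removing e leaves 1 component; it is not a cut vertex. No other vertex is a cut vertex either.

2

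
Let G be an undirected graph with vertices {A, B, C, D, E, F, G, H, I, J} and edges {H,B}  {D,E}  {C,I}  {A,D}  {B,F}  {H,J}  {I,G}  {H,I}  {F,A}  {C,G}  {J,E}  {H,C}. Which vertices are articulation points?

H

Removing H increases the component count from 1 to 2, so H is a cut vertex.
By contrast removing I leaves 1 component; it is not a cut vertex. No other vertex is a cut vertex either.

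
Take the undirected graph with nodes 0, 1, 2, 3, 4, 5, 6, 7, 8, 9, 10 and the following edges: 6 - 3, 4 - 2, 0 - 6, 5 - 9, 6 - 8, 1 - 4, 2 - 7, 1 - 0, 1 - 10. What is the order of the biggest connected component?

Starting from 5 we can reach 5, 9. That is one component of size 2.
Starting from 0 we can reach 0, 1, 2, 3, 4, 6, 7, 8, 10. That is one component of size 9.
The largest has 9 vertices.

9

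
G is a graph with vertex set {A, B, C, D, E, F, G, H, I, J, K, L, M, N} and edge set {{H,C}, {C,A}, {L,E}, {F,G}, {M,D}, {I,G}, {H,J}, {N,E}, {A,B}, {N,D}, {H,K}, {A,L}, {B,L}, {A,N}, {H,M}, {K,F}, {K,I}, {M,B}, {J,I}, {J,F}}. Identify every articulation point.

H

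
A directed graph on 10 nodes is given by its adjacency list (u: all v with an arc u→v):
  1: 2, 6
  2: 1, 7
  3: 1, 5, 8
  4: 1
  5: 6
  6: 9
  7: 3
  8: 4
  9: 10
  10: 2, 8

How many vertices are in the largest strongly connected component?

{1, 2, 3, 4, 5, 6, 7, 8, 9, 10} are all mutually reachable — one SCC of size 10.
The largest has 10 vertices.

10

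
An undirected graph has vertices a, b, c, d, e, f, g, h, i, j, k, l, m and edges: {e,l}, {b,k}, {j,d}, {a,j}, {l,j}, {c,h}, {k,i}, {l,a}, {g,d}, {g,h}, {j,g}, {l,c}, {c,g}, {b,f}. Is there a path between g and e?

Yes

From g we can reach a, c, d, e, g, h, j, l, which includes e.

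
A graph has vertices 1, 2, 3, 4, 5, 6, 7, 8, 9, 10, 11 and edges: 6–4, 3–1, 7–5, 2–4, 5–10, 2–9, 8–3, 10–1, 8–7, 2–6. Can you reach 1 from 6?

No

The component containing 6 is {2, 4, 6, 9}, and 1 is not in it.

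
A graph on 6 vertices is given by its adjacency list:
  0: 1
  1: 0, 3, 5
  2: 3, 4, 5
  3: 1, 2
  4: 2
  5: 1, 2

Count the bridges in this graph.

2

The edges on the cycle 2-5-1-3-2 are not bridges since each lies on that cycle.
But removing 1-0 disconnects 1 from 0; removing 2-4 disconnects 2 from 4 — these are bridges.
That makes 2 bridges.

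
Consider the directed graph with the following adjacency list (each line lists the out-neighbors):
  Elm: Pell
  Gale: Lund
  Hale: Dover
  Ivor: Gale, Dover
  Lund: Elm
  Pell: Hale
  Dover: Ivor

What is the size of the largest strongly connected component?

7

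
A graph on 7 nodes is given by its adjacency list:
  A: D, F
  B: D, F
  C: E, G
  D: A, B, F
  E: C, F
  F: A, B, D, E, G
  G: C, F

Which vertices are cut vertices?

F

Removing F increases the component count from 1 to 2, so F is a cut vertex.
By contrast removing B leaves 1 component; it is not a cut vertex. No other vertex is a cut vertex either.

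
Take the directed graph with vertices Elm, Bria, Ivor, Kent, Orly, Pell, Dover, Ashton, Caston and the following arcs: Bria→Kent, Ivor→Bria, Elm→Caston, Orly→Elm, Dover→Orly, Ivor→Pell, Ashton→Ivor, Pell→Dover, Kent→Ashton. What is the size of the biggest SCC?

4

{Bria, Ivor, Kent, Ashton} are all mutually reachable — one SCC of size 4.
{Pell} is an SCC by itself.
{Orly} is an SCC by itself.
{Elm} is an SCC by itself.
{Dover} is an SCC by itself.
(and 1 more singleton SCC)
The largest has 4 vertices.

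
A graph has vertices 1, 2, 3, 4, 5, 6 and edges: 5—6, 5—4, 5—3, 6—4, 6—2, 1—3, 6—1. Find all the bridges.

The edges on the cycle 5-6-1-3-5 are not bridges since each lies on that cycle.
But removing 6—2 disconnects 6 from 2 — this is a bridge.

2-6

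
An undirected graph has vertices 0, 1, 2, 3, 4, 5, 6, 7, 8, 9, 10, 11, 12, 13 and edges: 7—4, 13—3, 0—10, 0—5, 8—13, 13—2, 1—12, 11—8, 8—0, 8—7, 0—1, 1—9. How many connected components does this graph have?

2

6 is isolated — a component by itself.
Starting from 0 we can reach 0, 1, 2, 3, 4, 5, 7, 8, 9, 10, 11, 12, 13. That is one component of size 13.
Total: 2 components.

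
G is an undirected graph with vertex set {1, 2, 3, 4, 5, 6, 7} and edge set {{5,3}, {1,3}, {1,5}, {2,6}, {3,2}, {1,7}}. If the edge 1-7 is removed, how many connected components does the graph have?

Before removal there are 2 components.
1-7 is a bridge — removing it separates 1's side from 7's side.
After removal: 3 components.

3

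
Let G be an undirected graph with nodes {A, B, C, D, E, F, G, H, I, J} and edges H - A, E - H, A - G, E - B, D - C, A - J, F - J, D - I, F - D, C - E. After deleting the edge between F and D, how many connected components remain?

F and D are still connected via F-J-A-H-E-C-D, so the component count stays at 1.

1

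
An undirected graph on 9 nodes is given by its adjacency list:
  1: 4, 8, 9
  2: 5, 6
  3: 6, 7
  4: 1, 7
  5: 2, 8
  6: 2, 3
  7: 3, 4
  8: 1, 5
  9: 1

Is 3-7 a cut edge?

After removing 3-7, the path 3-6-2-5-8-1-4-7 still connects them, so the edge is not a bridge.

No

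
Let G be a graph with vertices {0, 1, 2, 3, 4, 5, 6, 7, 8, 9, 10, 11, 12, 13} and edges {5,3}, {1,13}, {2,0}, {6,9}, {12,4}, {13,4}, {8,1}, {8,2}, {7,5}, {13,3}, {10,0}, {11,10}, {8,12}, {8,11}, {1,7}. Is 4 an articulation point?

No

Deleting 4 leaves 2 components (was 2), so 4 is not a cut vertex.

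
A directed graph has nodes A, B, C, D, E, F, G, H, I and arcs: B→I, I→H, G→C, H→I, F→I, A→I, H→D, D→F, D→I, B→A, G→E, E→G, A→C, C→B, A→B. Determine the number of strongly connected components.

3

{D, F, H, I} are all mutually reachable — one SCC of size 4.
{A, B, C} are all mutually reachable — one SCC of size 3.
{E, G} are all mutually reachable — one SCC of size 2.
That gives 3 strongly connected components.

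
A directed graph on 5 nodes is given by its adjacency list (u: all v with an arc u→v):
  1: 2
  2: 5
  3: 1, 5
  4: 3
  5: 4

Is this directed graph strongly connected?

Yes

From 4 we can reach every vertex (1, 2, 3, 4, 5), and every vertex can reach 4 (1, 2, 3, 4, 5). So the whole graph is one strongly connected component.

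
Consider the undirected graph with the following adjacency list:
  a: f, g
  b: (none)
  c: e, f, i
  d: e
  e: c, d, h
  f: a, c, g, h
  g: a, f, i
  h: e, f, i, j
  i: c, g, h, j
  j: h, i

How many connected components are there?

2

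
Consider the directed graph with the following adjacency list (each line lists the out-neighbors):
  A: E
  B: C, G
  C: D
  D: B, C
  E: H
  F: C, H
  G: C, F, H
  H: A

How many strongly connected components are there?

{B, C, D, F, G} are all mutually reachable — one SCC of size 5.
{A, E, H} are all mutually reachable — one SCC of size 3.
That gives 2 strongly connected components.

2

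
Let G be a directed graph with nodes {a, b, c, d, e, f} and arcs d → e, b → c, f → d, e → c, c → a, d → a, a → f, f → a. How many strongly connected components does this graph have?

{a, c, d, e, f} are all mutually reachable — one SCC of size 5.
{b} is an SCC by itself.
That gives 2 strongly connected components.

2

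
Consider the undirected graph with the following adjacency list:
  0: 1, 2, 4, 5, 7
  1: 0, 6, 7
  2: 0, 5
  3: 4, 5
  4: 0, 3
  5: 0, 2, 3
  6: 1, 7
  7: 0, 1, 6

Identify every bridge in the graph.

none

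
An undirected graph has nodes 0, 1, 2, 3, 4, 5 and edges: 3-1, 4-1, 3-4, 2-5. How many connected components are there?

3

0 is isolated — a component by itself.
Starting from 2 we can reach 2, 5. That is one component of size 2.
Starting from 1 we can reach 1, 3, 4. That is one component of size 3.
Total: 3 components.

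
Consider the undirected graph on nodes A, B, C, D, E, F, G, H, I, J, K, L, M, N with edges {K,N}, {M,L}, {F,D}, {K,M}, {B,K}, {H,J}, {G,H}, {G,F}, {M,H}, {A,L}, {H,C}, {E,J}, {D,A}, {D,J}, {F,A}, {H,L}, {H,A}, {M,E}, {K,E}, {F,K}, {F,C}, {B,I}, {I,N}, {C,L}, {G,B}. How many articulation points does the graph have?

0

Removing D, for instance, still leaves 1 component. No single vertex removal increases the component count — the graph has no articulation points.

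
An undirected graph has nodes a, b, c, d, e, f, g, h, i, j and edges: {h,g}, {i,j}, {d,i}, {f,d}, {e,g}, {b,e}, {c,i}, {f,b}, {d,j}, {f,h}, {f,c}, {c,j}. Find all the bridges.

The edges on the cycle d-i-j-d are not bridges since each lies on that cycle.
Every edge lies on some cycle, so there are no bridges.

none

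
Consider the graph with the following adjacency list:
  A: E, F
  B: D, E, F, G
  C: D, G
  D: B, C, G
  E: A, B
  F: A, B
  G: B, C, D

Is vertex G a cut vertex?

No

Deleting G leaves 1 component (was 1) (its neighbors B, C, D remain connected to each other), so G is not a cut vertex.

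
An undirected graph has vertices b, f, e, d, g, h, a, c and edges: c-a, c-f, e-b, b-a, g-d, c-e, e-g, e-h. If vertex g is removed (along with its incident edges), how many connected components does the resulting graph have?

With g gone, the remaining components are: {d}; {a, b, c, e, f, h}.
That is 2 components.

2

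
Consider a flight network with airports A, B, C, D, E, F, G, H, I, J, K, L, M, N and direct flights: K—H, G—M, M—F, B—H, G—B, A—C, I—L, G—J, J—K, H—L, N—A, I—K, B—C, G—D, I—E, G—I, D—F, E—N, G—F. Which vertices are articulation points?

G

Removing G increases the component count from 1 to 2, so G is a cut vertex.
By contrast removing F leaves 1 component; it is not a cut vertex. No other vertex is a cut vertex either.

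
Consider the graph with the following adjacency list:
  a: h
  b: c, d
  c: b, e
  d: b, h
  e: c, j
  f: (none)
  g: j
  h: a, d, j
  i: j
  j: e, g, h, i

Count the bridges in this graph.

3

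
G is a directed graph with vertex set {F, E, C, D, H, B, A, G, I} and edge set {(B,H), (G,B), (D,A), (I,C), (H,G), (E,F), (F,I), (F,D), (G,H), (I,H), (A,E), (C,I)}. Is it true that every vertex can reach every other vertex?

No

There is no directed path from G to A, so the graph is not strongly connected.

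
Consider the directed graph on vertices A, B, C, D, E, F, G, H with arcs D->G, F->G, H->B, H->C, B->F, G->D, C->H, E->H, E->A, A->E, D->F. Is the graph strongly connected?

No

There is no directed path from B to C, so the graph is not strongly connected.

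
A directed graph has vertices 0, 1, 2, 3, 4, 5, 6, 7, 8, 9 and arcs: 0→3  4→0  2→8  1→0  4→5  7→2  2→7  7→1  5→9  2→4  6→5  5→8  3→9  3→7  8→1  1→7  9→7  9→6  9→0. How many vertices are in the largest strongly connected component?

10

{0, 1, 2, 3, 4, 5, 6, 7, 8, 9} are all mutually reachable — one SCC of size 10.
The largest has 10 vertices.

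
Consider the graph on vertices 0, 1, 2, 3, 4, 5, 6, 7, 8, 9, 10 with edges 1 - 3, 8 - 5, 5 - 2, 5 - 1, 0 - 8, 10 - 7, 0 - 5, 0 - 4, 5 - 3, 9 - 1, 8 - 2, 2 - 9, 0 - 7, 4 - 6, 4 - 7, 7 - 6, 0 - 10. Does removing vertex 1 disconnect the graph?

Deleting 1 leaves 1 component (was 1) (its neighbors 3, 5, 9 remain connected to each other), so 1 is not a cut vertex.

No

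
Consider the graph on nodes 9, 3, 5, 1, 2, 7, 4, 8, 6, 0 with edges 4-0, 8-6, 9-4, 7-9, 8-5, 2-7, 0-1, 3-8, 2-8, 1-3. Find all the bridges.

5-8, 6-8

The edges on the cycle 2-7-9-4-0-1-3-8-2 are not bridges since each lies on that cycle.
But removing 5-8 disconnects 5 from 8; removing 6-8 disconnects 6 from 8 — these are bridges.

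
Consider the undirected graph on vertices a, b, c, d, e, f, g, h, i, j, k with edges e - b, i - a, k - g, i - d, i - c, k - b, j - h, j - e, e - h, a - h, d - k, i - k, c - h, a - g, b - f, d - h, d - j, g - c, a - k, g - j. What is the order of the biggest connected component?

Starting from a we can reach a, b, c, d, e, f, g, h, i, j, k. That is one component of size 11.
The largest has 11 vertices.

11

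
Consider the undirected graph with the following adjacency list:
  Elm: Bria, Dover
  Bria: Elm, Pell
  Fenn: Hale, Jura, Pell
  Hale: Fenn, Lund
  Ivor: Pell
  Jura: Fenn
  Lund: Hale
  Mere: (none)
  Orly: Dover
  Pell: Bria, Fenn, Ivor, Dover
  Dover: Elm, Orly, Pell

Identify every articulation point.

Fenn, Hale, Pell, Dover

Removing Fenn increases the component count from 2 to 4, so Fenn is a cut vertex.
Removing Hale increases the component count from 2 to 3, so Hale is a cut vertex.
Removing Pell increases the component count from 2 to 4, so Pell is a cut vertex.
Likewise Dover is a cut vertex.
By contrast removing Elm leaves 2 components; it is not a cut vertex. No other vertex is a cut vertex either.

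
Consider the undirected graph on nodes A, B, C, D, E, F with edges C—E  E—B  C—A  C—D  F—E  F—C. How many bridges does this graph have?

The edges on the cycle F-C-E-F are not bridges since each lies on that cycle.
But removing C—D disconnects C from D; removing C—A disconnects C from A; removing E—B disconnects E from B — these are bridges.
That makes 3 bridges.

3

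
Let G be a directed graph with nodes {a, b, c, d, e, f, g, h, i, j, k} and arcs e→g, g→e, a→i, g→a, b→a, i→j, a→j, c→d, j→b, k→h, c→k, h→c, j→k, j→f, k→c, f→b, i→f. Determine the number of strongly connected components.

{a, b, f, i, j} are all mutually reachable — one SCC of size 5.
{c, h, k} are all mutually reachable — one SCC of size 3.
{e, g} are all mutually reachable — one SCC of size 2.
{d} is an SCC by itself.
That gives 4 strongly connected components.

4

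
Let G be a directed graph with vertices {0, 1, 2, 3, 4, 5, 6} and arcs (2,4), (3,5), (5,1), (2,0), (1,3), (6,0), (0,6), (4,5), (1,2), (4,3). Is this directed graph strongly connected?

There is no directed path from 0 to 1, so the graph is not strongly connected.

No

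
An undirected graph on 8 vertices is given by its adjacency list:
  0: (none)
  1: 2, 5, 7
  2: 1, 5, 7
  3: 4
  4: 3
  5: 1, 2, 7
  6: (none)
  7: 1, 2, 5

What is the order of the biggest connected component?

0 is isolated — a component by itself.
6 is isolated — a component by itself.
Starting from 3 we can reach 3, 4. That is one component of size 2.
Starting from 1 we can reach 1, 2, 5, 7. That is one component of size 4.
The largest has 4 vertices.

4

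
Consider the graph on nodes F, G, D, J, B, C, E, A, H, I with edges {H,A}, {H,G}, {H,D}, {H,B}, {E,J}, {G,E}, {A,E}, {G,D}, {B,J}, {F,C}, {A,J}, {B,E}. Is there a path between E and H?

Yes

From E we can reach A, B, D, E, G, H, J, which includes H.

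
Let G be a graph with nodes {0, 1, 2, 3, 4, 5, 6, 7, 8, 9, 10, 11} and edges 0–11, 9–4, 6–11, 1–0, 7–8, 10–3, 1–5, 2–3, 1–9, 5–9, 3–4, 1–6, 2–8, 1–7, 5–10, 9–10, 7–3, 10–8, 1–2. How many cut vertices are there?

Removing 1 increases the component count from 1 to 2, so 1 is a cut vertex.
By contrast removing 4 leaves 1 component; it is not a cut vertex. No other vertex is a cut vertex either.

1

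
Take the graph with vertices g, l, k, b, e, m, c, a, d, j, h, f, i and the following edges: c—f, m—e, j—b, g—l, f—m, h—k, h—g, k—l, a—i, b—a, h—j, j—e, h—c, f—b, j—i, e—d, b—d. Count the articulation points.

Removing h increases the component count from 1 to 2, so h is a cut vertex.
By contrast removing b leaves 1 component; it is not a cut vertex. No other vertex is a cut vertex either.

1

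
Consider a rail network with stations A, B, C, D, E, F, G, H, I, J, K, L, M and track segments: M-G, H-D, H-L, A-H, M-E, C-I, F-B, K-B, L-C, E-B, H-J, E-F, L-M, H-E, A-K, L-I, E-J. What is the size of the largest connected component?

13

Starting from A we can reach A, B, C, D, E, F, G, H, I, J, K, L, M. That is one component of size 13.
The largest has 13 vertices.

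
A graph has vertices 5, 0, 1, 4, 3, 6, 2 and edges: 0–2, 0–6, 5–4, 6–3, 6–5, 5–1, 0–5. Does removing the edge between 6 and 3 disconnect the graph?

Removing 6–3 leaves no path between 6 and 3: the component count goes from 1 to 2. So it is a bridge.

Yes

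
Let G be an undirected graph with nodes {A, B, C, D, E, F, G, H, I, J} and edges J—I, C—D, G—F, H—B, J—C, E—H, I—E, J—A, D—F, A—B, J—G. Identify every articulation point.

J

Removing J increases the component count from 1 to 2, so J is a cut vertex.
By contrast removing E leaves 1 component; it is not a cut vertex. No other vertex is a cut vertex either.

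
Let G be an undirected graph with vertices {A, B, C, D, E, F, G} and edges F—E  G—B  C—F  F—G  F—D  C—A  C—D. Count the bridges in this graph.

The edges on the cycle C-F-D-C are not bridges since each lies on that cycle.
But removing B—G disconnects B from G; removing C—A disconnects C from A; removing F—E disconnects F from E; removing F—G disconnects F from G — these are bridges.
That makes 4 bridges.

4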